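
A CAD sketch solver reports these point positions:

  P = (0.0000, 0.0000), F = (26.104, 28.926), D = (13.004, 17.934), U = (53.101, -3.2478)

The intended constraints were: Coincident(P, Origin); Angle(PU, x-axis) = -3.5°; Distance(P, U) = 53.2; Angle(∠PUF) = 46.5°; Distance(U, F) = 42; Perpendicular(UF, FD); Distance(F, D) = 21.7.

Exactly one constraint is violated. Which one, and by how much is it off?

Distance(F, D) = 21.7 — off by 4.60.

P = (0.00, 0.00) ✓; PU at -3.500° ✓; |PU| = 53.20 ✓; ∠PUF = 46.50° ✓; |UF| = 42.00 ✓; ∠(UF, FD) = 90.00° ✓; |FD| = 17.10 ✗.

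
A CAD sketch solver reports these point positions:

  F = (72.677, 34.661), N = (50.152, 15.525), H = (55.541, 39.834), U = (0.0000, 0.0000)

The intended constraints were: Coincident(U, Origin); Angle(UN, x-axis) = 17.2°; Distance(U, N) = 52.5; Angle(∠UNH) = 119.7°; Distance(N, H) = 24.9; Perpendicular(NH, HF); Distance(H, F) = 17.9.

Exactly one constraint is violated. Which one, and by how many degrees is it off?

Perpendicular(NH, HF) — off by 4.30°.

U = (0.00, 0.00) ✓; UN at 17.20° ✓; |UN| = 52.50 ✓; ∠UNH = 119.7° ✓; |NH| = 24.90 ✓; ∠(NH, HF) = 94.30° ✗; |HF| = 17.90 ✓.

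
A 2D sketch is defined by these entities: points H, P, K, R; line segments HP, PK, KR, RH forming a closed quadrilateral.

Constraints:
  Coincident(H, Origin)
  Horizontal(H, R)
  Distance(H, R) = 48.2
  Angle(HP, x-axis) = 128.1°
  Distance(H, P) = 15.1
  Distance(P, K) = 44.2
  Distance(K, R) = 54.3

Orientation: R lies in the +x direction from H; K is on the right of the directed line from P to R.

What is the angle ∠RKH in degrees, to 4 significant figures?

61.96°

H is at the origin; HR is horizontal with |HR| = 48.2 and R in +x, so R = (48.2, 0). HP runs at 128.1° with |HP| = 15.1, so P = (-9.317, 11.88). K is determined by |PK| = 44.2 and |KR| = 54.3 together: it lies at the intersection of circle(P, 44.2) and circle(R, 54.3). With |PR| = 58.73, the foot of the radical line on PR is 20.90 from P and the perpendicular offset is √(44.2² − 20.90²) = 38.95. Taking the right-of-PR solution: K = (3.267, -30.49).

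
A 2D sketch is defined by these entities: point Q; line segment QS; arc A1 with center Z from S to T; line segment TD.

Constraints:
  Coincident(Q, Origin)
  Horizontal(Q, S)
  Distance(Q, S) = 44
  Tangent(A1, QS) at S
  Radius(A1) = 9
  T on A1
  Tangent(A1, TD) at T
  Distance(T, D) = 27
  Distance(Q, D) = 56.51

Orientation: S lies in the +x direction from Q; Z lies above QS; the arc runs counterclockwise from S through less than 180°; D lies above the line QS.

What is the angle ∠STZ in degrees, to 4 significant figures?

34.12°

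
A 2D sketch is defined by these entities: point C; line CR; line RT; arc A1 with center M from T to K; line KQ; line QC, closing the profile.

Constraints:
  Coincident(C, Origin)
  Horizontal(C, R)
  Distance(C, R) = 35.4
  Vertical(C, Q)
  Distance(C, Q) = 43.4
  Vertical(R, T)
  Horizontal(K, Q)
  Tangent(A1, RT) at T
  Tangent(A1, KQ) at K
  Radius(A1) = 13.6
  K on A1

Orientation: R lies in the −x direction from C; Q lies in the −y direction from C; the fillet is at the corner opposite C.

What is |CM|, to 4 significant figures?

36.92

CQ is vertical with |CQ| = 43.4 and Q on the −y side, so Q = (0.000, -43.40). The virtual corner opposite C is at (-35.40, -43.40). The tangent condition forces MT to be normal to RT and A1 meets KQ tangentially, so MK is at right angles to KQ, with radius 13.6, so the center M sits 13.6 in from both sides at M = (-21.80, -29.80). Then |CM| = |M − C| = 36.92.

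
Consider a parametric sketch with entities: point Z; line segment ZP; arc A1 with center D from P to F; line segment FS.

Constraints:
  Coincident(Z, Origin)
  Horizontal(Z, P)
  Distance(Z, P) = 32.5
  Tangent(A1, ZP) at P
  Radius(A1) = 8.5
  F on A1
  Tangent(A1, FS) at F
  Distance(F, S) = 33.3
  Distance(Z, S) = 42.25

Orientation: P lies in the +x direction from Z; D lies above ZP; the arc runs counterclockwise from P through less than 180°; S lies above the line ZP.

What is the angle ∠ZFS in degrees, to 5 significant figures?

67.991°

Z is at the origin; Z and P share the same y with |ZP| = 32.5 and P on the +x side, so P = (32.500, 0.0000). Tangency of A1 to ZP means the radius DP is perpendicular to ZP, so D = P + (0, 8.5) = (32.500, 8.5000). Since DF ⟂ FS (tangency), |DS| = √(8.5² + 33.3²) = 34.368 regardless of where F sits on A1. So S lies on both circle(Z, 42.25) and circle(D, 34.368); the above-ZP intersection is S = (16.478, 38.904). F is the foot of the tangent from S: F = (38.806, 14.199).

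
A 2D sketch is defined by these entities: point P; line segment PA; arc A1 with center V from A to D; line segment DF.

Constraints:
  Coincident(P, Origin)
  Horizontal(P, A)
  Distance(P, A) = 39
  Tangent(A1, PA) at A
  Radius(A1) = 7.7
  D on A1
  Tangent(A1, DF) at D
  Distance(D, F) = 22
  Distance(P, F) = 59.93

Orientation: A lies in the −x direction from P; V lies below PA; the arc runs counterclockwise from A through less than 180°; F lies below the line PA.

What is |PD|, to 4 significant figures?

46.39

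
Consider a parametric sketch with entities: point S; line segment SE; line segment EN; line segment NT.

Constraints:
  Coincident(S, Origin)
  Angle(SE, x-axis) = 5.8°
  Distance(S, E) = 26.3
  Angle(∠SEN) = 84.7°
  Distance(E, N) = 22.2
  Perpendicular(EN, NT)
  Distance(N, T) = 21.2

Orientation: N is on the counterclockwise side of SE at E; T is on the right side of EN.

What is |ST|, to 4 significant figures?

51.35

∠SEN = 84.7°, so EN runs at 5.8° + (180° − 84.7°) = 101.1° from the x-axis; with |EN| = 22.2, N = E + 22.2·(cos 101.1°, sin 101.1°) = (21.89, 24.44). EN is perpendicular to NT; with |NT| = 21.2 on the right of EN, T = N + 21.2·(0.9813, 0.1925) = (42.69, 28.52). Then |ST| = |T − S| = 51.35.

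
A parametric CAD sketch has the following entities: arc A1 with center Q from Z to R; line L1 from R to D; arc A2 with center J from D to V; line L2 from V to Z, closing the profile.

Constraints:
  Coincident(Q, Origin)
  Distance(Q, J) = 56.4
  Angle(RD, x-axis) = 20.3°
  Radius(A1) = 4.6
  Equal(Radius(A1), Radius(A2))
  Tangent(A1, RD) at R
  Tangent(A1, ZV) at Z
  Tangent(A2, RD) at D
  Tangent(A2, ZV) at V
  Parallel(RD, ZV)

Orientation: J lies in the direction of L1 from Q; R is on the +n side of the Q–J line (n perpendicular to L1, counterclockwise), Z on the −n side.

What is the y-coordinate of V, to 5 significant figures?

15.253

The slot axis is L1's direction at 20.3°, so u = (cos 20.3°, sin 20.3°) = (0.93789, 0.34694) and n = (−sin 20.3°, cos 20.3°) = (-0.34694, 0.93789). Q is at the origin and J lies 56.4 along u from Q, so J = 56.4·u = (52.897, 19.567). Tangency of A1 to both parallel lines with radius 4.6 puts R and Z at Q ± 4.6·n: R = (-1.5959, 4.3143), Z = (1.5959, -4.3143). Equal radii place D and V the same way about J: D = J + 4.6·n = (51.301, 23.881), V = J − 4.6·n = (54.493, 15.253). So V.y = 15.253.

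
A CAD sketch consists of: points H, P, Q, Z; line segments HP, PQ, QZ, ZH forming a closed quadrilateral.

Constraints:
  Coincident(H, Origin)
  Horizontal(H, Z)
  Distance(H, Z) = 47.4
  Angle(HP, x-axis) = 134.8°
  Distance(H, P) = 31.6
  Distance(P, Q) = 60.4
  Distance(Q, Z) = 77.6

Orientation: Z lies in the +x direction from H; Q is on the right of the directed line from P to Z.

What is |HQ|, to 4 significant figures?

43.03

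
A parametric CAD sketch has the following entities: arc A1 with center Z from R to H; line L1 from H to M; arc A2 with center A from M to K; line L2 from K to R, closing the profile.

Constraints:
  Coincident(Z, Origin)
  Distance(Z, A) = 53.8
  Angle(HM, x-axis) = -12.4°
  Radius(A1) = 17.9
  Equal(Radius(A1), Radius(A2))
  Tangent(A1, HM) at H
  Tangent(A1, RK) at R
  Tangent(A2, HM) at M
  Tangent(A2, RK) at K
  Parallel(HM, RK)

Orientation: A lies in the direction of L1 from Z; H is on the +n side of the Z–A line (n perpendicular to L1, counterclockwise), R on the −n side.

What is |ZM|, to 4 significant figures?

56.70

The slot axis is L1's direction at -12.4°, so u = (cos -12.4°, sin -12.4°) = (0.9767, -0.2147) and n = (−sin -12.4°, cos -12.4°) = (0.2147, 0.9767). Z is at the origin and A lies 53.8 along u from Z, so A = 53.8·u = (52.54, -11.55). Tangency of A1 to both parallel lines with radius 17.9 puts H and R at Z ± 17.9·n: H = (3.844, 17.48), R = (-3.844, -17.48). Equal radii place M and K the same way about A: M = A + 17.9·n = (56.39, 5.930), K = A − 17.9·n = (48.70, -29.04). Then |ZM| = |M − Z| = 56.70.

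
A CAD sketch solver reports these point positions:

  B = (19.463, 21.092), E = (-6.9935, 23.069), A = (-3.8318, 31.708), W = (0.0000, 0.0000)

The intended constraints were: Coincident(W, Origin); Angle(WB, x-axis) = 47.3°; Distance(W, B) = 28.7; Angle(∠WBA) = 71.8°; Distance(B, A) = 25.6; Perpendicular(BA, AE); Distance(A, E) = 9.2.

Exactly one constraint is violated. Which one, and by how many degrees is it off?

Perpendicular(BA, AE) — off by 4.40°.

W = (0.00, 0.00) ✓; WB at 47.30° ✓; |WB| = 28.70 ✓; ∠WBA = 71.80° ✓; |BA| = 25.60 ✓; ∠(BA, AE) = 94.40° ✗; |AE| = 9.199 ✓.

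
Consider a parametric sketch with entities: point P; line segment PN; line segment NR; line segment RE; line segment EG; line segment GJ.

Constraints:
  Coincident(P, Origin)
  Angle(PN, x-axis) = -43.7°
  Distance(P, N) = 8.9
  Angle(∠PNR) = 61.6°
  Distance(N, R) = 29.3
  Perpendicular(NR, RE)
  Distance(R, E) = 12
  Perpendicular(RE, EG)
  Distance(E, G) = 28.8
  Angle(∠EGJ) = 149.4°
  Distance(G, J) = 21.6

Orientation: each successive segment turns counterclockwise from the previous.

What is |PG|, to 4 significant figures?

5.598

P is at the origin; PN runs at -43.7° with length 8.9, so N = (6.434, -6.149). ∠PNR = 61.6° gives NR at 74.70° from the x-axis; with |NR| = 29.3, R = (14.17, 22.11). NR ⟂ RE, so RE runs at 164.7°; with |RE| = 12.0, E = (2.591, 25.28). The perpendicularity gives EG at right angles to RE, so EG runs at -105.3°; with |EG| = 28.8, G = (-5.008, -2.500). Then |PG| = |G − P| = 5.598.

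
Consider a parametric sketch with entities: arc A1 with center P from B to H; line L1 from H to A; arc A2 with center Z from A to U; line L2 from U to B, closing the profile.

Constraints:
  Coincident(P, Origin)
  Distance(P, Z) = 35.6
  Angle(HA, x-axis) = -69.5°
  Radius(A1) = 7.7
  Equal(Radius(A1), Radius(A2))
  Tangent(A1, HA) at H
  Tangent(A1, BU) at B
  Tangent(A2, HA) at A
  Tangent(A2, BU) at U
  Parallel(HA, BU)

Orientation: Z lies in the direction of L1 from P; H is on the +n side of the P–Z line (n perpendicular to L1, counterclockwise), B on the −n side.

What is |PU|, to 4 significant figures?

36.42

The slot axis is L1's direction at -69.5°, so u = (cos -69.5°, sin -69.5°) = (0.3502, -0.9367) and n = (−sin -69.5°, cos -69.5°) = (0.9367, 0.3502). P is at the origin and Z lies 35.6 along u from P, so Z = 35.6·u = (12.47, -33.35). Tangency of A1 to both parallel lines with radius 7.7 puts H and B at P ± 7.7·n: H = (7.212, 2.697), B = (-7.212, -2.697). Equal radii place A and U the same way about Z: A = Z + 7.7·n = (19.68, -30.65), U = Z − 7.7·n = (5.255, -36.04). Then |PU| = |U − P| = 36.42.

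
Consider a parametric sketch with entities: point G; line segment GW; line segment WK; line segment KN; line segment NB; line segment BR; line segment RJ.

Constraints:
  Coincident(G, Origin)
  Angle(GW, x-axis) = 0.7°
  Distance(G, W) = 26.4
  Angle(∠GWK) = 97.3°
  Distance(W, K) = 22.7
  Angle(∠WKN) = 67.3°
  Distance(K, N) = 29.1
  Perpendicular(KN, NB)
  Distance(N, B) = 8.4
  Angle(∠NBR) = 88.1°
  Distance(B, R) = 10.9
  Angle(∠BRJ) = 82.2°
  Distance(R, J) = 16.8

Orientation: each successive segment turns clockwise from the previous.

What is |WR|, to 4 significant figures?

15.99

The perpendicularity gives NB at right angles to KN, so NB runs at 75.30°; with |NB| = 8.4, B = (3.541, -6.647). ∠NBR = 88.1° gives BR at -16.60° from the x-axis; with |BR| = 10.9, R = (13.99, -9.761). Then |WR| = |R − W| = 15.99.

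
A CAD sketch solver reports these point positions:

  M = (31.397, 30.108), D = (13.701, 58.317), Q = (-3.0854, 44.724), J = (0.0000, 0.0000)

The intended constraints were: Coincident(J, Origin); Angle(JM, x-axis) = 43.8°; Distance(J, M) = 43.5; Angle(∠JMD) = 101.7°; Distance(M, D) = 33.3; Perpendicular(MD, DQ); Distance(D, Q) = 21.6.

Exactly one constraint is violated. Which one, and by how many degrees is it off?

Perpendicular(MD, DQ) — off by 6.90°.

J = (0.00, 0.00) ✓; JM at 43.80° ✓; |JM| = 43.50 ✓; ∠JMD = 101.7° ✓; |MD| = 33.30 ✓; ∠(MD, DQ) = 96.90° ✗; |DQ| = 21.60 ✓.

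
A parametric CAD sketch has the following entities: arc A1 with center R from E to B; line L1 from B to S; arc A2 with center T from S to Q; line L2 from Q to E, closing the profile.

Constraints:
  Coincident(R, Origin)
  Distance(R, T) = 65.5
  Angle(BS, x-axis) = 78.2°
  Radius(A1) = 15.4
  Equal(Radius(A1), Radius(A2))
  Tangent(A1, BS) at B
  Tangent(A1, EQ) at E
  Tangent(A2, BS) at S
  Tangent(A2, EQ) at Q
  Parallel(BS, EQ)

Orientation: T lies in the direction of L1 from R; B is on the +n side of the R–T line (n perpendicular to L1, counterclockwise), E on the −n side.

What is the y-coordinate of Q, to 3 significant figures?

61.0

The slot axis is L1's direction at 78.2°, so u = (cos 78.2°, sin 78.2°) = (0.204, 0.979) and n = (−sin 78.2°, cos 78.2°) = (-0.979, 0.204). R is at the origin and T lies 65.5 along u from R, so T = 65.5·u = (13.4, 64.1). Tangency of A1 to both parallel lines with radius 15.4 puts B and E at R ± 15.4·n: B = (-15.1, 3.15), E = (15.1, -3.15). Equal radii place S and Q the same way about T: S = T + 15.4·n = (-1.68, 67.3), Q = T − 15.4·n = (28.5, 61.0). So Q.y = 61.0.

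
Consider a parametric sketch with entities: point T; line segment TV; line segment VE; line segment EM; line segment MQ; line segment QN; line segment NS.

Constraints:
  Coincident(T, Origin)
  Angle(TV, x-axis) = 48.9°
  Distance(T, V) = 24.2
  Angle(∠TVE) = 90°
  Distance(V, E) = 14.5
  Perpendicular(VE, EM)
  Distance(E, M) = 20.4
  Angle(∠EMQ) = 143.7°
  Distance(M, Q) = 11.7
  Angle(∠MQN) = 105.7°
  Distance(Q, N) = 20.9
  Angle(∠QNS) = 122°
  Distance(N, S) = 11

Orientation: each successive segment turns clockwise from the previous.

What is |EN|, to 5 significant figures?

34.740

∠EMQ = 143.7° gives MQ at -167.40° from the x-axis; with |MQ| = 11.7, Q = (2.0065, -9.2207). ∠MQN = 105.7° gives QN at 118.30° from the x-axis; with |QN| = 20.9, N = (-7.9020, 9.1813). Then |EN| = |N − E| = 34.740.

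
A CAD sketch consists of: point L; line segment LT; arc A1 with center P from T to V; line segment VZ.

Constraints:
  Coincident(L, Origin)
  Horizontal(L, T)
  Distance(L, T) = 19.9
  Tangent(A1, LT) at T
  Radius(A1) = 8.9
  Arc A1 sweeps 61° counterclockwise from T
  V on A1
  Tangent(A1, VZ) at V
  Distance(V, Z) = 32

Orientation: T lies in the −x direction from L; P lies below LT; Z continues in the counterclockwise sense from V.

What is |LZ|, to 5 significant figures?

54.102

L is at the origin; L and T share the same y with |LT| = 19.9 and T on the −x side, so T = (-19.900, 0.0000). Since A1 is tangent to LT there, PT ⟂ LT, so P = T + (0, -8.9) = (-19.900, -8.9000). On A1, T sits at bearing 90° from P; a 61° counterclockwise sweep puts V at bearing 151°, so V = P + 8.9·(cos 151°, sin 151°) = (-27.684, -4.5852). The tangent condition forces PV to be normal to VZ, so VZ runs along (−sin 151°, cos 151°); with |VZ| = 32.0, Z = (-43.198, -32.573). Then |LZ| = |Z − L| = 54.102.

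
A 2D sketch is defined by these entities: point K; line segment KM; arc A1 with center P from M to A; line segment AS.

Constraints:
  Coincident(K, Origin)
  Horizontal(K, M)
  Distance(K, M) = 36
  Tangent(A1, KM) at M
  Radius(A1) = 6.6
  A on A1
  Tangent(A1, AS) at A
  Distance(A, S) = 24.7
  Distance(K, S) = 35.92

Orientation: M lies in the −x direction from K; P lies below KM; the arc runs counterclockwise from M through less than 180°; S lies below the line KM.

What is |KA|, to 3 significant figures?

42.1

Checks: ∠(PM, MK) = 90.00° ✓; |PM| = 6.600 ✓; |PA| = 6.600 ✓; ∠(PA, AS) = 90.00° ✓; |AS| = 24.70 ✓; |KS| = 35.92 ✓.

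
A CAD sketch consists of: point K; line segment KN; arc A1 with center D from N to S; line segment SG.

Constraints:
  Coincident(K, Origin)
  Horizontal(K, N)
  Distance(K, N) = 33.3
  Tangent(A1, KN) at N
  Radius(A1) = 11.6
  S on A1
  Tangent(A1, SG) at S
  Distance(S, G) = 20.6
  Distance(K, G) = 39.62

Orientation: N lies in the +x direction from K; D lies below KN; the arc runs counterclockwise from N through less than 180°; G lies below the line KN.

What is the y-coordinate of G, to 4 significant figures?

-32.62

Checks: |DS| = 11.60 ✓; ∠(DS, SG) = 90.00° ✓; |SG| = 20.60 ✓; |KG| = 39.62 ✓.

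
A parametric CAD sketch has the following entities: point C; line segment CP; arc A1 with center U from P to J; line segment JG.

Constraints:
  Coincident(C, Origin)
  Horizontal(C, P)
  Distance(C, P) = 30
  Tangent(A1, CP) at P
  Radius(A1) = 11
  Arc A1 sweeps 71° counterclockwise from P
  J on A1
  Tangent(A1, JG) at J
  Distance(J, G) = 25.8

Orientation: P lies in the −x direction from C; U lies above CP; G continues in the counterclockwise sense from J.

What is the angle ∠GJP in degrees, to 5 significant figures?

144.50°

C is at the origin; C and P share the same y with |CP| = 30.0 and P on the −x side, so P = (-30.000, 0.0000). Since A1 is tangent to CP there, UP ⟂ CP, so U = P + (0, 11) = (-30.000, 11.000). On A1, P sits at bearing -90° from U; a 71° counterclockwise sweep puts J at bearing -19°, so J = U + 11.0·(cos -19°, sin -19°) = (-19.599, 7.4188). A1 meets JG tangentially, so UJ is at right angles to JG, so JG runs along (−sin -19°, cos -19°); with |JG| = 25.8, G = (-11.200, 31.813). Then cos ∠GJP = JG·JP / (|JG||JP|), giving 144.50°.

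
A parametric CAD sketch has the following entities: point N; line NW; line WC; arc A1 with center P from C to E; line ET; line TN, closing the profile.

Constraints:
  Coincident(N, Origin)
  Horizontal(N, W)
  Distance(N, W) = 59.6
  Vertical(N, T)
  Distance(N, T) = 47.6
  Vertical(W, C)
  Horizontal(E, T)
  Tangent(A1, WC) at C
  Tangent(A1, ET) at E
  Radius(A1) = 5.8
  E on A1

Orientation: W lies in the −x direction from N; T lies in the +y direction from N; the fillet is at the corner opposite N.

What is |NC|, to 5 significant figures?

72.797

N is at the origin; NW is horizontal with |NW| = 59.6 and W on the −x side, so W = (-59.600, 0.0000). N and T share the same x with |NT| = 47.6 and T on the +y side, so T = (0.0000, 47.600). The virtual corner opposite N is at (-59.600, 47.600). A1 meets WC tangentially, so PC is at right angles to WC and the tangent condition forces PE to be normal to ET, with radius 5.8, so the center P sits 5.8 in from both sides at P = (-53.800, 41.800). That places the tangent points at C = (-59.600, 41.800) on WC and E = (-53.800, 47.600) on ET. Then |NC| = |C − N| = 72.797.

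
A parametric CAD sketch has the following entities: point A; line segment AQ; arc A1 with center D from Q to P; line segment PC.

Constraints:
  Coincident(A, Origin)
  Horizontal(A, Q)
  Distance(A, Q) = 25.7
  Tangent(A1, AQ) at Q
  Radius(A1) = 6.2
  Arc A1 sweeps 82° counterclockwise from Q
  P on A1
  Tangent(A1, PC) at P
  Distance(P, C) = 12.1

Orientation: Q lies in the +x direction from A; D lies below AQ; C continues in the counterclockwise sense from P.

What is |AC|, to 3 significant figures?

24.9

A is at the origin; AQ is horizontal with |AQ| = 25.7 and Q on the +x side, so Q = (25.7, 0.00). The tangent condition forces DQ to be normal to AQ, so D = Q + (0, -6.2) = (25.7, -6.20). On A1, Q sits at bearing 90° from D; an 82° counterclockwise sweep puts P at bearing 172°, so P = D + 6.2·(cos 172°, sin 172°) = (19.6, -5.34). The tangent condition forces DP to be normal to PC, so PC runs along (−sin 172°, cos 172°); with |PC| = 12.1, C = (17.9, -17.3). Then |AC| = |C − A| = 24.9.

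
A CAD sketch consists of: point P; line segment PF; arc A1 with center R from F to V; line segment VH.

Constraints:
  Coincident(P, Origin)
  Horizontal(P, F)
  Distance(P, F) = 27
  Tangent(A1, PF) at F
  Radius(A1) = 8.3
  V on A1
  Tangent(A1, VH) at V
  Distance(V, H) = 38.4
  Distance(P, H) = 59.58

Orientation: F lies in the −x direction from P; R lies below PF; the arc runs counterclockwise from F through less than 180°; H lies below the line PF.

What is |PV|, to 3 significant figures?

36.1

Checks: P.y = 0.00, F.y = 0.00 ✓; |RV| = 8.300 ✓; ∠(RV, VH) = 90.00° ✓; |VH| = 38.40 ✓; |PH| = 59.58 ✓.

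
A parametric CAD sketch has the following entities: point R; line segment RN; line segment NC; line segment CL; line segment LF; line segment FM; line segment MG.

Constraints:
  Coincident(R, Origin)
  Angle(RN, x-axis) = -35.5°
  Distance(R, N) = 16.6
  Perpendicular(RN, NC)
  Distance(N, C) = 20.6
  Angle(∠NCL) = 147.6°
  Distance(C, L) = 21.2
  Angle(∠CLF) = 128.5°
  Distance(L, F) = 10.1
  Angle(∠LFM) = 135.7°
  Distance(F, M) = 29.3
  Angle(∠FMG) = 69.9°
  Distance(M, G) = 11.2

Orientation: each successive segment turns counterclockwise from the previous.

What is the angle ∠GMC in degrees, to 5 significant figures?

30.599°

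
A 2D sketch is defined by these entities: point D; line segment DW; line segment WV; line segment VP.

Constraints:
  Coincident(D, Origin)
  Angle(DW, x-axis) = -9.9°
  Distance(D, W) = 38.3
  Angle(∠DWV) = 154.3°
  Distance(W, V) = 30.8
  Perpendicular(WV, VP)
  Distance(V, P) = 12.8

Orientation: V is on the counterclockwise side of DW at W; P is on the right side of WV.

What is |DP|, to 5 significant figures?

71.627

D is at the origin; DW runs at -9.9° with length 38.3, so W = 38.3·(cos -9.9°, sin -9.9°) = (37.730, -6.5849). ∠DWV = 154.3°, so WV runs at -9.9° + (180° − 154.3°) = 15.800° from the x-axis; with |WV| = 30.8, V = W + 30.8·(cos 15.800°, sin 15.800°) = (67.366, 1.8013). WV ⟂ VP; with |VP| = 12.8 on the right of WV, P = V + 12.8·(0.27228, -0.96222) = (70.851, -10.515). Then |DP| = |P − D| = 71.627.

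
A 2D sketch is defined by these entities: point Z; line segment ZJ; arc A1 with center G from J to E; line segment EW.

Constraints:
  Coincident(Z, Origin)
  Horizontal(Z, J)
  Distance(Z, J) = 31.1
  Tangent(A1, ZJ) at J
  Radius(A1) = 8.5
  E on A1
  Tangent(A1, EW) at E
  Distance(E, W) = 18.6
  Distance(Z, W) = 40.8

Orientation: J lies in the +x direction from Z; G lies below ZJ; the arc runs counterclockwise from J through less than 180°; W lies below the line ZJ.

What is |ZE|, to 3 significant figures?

25.6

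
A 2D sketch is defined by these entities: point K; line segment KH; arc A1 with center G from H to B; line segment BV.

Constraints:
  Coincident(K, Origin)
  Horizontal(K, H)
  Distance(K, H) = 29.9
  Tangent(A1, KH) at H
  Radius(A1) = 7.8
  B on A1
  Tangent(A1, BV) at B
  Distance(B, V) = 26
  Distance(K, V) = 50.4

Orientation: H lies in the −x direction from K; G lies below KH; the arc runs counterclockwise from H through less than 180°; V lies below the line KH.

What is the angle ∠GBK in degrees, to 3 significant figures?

10.9°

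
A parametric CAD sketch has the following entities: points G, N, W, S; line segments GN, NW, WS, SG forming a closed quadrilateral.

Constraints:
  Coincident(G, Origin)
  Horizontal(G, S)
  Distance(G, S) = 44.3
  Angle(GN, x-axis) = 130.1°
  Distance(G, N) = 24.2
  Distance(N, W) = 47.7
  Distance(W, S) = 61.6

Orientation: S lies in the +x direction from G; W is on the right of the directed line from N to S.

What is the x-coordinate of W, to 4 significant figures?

-10.11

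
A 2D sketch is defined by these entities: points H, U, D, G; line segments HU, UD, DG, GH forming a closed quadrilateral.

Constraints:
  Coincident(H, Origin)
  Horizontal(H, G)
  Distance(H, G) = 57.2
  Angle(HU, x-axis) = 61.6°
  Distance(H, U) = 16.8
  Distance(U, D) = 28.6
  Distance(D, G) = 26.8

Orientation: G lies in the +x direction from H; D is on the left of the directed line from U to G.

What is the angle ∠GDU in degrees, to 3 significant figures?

136°

H is at the origin; H and G share the same y with |HG| = 57.2 and G in +x, so G = (57.2, 0). HU runs at 61.6° with |HU| = 16.8, so U = (7.99, 14.8). D is determined by |UD| = 28.6 and |DG| = 26.8 together: it lies at the intersection of circle(U, 28.6) and circle(G, 26.8). With |UG| = 51.4, the foot of the radical line on UG is 26.7 from U and the perpendicular offset is √(28.6² − 26.7²) = 10.4. Taking the left-of-UG solution: D = (36.5, 17.0).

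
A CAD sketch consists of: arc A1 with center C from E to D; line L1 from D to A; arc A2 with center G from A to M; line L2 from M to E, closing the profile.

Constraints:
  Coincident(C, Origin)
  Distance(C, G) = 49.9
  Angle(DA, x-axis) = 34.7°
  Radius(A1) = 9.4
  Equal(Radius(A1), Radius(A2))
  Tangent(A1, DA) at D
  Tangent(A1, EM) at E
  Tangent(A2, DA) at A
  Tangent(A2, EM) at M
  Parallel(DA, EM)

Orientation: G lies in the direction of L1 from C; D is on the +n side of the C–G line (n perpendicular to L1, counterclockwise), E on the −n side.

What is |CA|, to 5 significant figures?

50.778

Tangency of A1 to both parallel lines with radius 9.4 puts D and E at C ± 9.4·n: D = (-5.3512, 7.7282), E = (5.3512, -7.7282). Equal radii place A and M the same way about G: A = G + 9.4·n = (35.674, 36.135), M = G − 9.4·n = (46.376, 20.679). Then |CA| = |A − C| = 50.778.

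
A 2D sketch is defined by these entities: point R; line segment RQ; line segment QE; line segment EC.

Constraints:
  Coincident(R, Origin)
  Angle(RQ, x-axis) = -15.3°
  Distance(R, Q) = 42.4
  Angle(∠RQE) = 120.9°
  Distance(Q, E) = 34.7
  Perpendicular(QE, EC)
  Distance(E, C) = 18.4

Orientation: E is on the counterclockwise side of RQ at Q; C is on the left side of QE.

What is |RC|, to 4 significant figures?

59.27

R is at the origin; RQ runs at -15.3° with length 42.4, so Q = 42.4·(cos -15.3°, sin -15.3°) = (40.90, -11.19). ∠RQE = 120.9°, so QE runs at -15.3° + (180° − 120.9°) = 43.80° from the x-axis; with |QE| = 34.7, E = Q + 34.7·(cos 43.80°, sin 43.80°) = (65.94, 12.83). QE is perpendicular to EC; with |EC| = 18.4 on the left of QE, C = E + 18.4·(-0.6921, 0.7218) = (53.21, 26.11). Then |RC| = |C − R| = 59.27.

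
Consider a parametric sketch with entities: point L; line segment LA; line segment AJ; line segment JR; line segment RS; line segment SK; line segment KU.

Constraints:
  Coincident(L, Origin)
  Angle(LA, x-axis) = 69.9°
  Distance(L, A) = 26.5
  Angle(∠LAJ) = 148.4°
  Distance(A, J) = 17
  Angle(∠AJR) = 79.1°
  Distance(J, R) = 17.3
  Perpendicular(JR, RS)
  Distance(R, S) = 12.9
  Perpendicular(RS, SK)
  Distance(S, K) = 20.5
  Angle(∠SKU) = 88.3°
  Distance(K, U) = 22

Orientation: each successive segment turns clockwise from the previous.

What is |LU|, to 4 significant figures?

51.13

L is at the origin; LA runs at 69.9° with length 26.5, so A = (9.107, 24.89). ∠LAJ = 148.4° gives AJ at 38.30° from the x-axis; with |AJ| = 17.0, J = (22.45, 35.42). ∠AJR = 79.1° gives JR at -62.60° from the x-axis; with |JR| = 17.3, R = (30.41, 20.06). JR is perpendicular to RS, so RS runs at -152.6°; with |RS| = 12.9, S = (18.96, 14.13). RS is perpendicular to SK, so SK runs at 117.4°; with |SK| = 20.5, K = (9.523, 32.33). ∠SKU = 88.3° gives KU at 25.70° from the x-axis; with |KU| = 22.0, U = (29.35, 41.87). Then |LU| = |U − L| = 51.13.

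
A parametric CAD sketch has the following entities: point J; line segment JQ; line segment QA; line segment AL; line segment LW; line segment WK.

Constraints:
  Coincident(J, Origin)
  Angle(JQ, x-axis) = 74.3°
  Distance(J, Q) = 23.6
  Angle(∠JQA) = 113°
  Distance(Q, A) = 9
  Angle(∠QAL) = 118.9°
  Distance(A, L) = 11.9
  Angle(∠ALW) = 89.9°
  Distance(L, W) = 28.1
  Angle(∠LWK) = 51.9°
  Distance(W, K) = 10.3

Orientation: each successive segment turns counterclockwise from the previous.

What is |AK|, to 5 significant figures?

22.053

J is at the origin; JQ runs at 74.3° with length 23.6, so Q = (6.3862, 22.720). ∠JQA = 113.0° gives QA at 141.30° from the x-axis; with |QA| = 9.0, A = (-0.63770, 28.347). ∠QAL = 118.9° gives AL at -157.60° from the x-axis; with |AL| = 11.9, L = (-11.640, 23.812). ∠ALW = 89.9° gives LW at -67.500° from the x-axis; with |LW| = 28.1, W = (-0.88640, -2.1490). ∠LWK = 51.9° gives WK at 60.600° from the x-axis; with |WK| = 10.3, K = (4.1699, 6.8245). Then |AK| = |K − A| = 22.053.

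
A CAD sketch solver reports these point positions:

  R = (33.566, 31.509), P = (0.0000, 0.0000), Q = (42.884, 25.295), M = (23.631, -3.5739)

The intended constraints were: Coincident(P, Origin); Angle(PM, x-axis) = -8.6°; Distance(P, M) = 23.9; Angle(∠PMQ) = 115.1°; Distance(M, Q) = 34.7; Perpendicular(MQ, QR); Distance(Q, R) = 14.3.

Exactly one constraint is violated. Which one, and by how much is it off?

Distance(Q, R) = 14.3 — off by 3.10.

P = (0.00, 0.00) ✓; PM at -8.600° ✓; |PM| = 23.90 ✓; ∠PMQ = 115.1° ✓; |MQ| = 34.70 ✓; ∠(MQ, QR) = 90.00° ✓; |QR| = 11.20 ✗.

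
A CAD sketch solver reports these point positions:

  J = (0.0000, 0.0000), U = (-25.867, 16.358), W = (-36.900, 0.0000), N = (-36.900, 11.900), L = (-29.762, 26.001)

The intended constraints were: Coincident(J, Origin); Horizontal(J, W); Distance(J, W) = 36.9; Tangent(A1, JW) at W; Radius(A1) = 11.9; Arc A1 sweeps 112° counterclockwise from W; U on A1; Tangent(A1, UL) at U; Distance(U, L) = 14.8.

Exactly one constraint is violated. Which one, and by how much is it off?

Distance(U, L) = 14.8 — off by 4.40.

J = (0.00, 0.00) ✓; J.y = 0.00, W.y = 0.00 ✓; |JW| = 36.90 ✓; ∠(NW, WJ) = 90.00° ✓; |NW| = 11.90 ✓; bearing(N→U) − bearing(N→W) = 112.0° ✓; |NU| = 11.90 ✓; ∠(NU, UL) = 90.01° ✓; |UL| = 10.40 ✗.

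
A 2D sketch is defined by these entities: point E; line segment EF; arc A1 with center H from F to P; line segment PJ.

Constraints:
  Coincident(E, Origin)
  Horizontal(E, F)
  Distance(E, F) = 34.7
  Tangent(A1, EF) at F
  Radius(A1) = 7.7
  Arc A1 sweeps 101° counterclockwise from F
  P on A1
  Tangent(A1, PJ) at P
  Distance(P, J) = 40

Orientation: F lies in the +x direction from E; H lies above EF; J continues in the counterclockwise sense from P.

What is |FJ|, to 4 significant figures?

48.43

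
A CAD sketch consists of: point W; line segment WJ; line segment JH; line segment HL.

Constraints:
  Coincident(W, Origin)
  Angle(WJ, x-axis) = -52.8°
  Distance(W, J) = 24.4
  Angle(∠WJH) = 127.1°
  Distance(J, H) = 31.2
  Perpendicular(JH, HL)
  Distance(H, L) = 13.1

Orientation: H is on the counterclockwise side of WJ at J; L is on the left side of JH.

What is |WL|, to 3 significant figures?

46.4

W is at the origin; WJ runs at -52.8° with length 24.4, so J = 24.4·(cos -52.8°, sin -52.8°) = (14.8, -19.4). ∠WJH = 127.1°, so JH runs at -52.8° + (180° − 127.1°) = 0.100° from the x-axis; with |JH| = 31.2, H = J + 31.2·(cos 0.100°, sin 0.100°) = (46.0, -19.4). JH is perpendicular to HL; with |HL| = 13.1 on the left of JH, L = H + 13.1·(-0.00175, 1.00) = (45.9, -6.28). Then |WL| = |L − W| = 46.4.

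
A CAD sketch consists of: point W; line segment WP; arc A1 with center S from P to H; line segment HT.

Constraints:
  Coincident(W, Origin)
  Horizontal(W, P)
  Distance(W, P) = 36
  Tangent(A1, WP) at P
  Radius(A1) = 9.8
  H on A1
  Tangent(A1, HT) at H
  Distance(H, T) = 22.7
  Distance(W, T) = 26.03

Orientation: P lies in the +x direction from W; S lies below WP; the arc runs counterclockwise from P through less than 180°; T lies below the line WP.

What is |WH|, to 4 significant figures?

28.51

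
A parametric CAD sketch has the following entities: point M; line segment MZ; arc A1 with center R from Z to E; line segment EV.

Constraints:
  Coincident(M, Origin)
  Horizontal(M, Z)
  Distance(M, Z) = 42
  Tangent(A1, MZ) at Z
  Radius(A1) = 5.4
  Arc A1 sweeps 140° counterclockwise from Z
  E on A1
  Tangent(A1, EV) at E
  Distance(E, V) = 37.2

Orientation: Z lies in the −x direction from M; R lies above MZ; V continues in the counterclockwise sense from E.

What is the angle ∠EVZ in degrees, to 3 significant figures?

13.2°

M is at the origin; MZ is horizontal with |MZ| = 42.0 and Z on the −x side, so Z = (-42.0, 0.00). A1 meets MZ tangentially, so RZ is at right angles to MZ, so R = Z + (0, 5.4) = (-42.0, 5.40). On A1, Z sits at bearing -90° from R; a 140° counterclockwise sweep puts E at bearing 50°, so E = R + 5.4·(cos 50°, sin 50°) = (-38.5, 9.54). Tangency of A1 to EV means the radius RE is perpendicular to EV, so EV runs along (−sin 50°, cos 50°); with |EV| = 37.2, V = (-67.0, 33.4). Then cos ∠EVZ = VE·VZ / (|VE||VZ|), giving 13.2°.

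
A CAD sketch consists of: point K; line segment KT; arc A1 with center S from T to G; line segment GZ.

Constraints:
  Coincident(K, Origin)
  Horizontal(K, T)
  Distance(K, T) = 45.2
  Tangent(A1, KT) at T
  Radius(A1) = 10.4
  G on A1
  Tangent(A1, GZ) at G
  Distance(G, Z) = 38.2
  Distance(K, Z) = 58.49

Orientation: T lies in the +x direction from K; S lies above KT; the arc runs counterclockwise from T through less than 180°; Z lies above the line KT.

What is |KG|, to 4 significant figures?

56.27

K is at the origin; K and T share the same y with |KT| = 45.2 and T on the +x side, so T = (45.20, 0.000). A1 meets KT tangentially, so ST is at right angles to KT, so S = T + (0, 10.4) = (45.20, 10.40). Since SG ⟂ GZ (tangency), |SZ| = √(10.4² + 38.2²) = 39.59 regardless of where G sits on A1. So Z lies on both circle(K, 58.49) and circle(S, 39.59); the above-KT intersection is Z = (33.23, 48.14). G is the foot of the tangent from Z: G = (53.94, 16.04).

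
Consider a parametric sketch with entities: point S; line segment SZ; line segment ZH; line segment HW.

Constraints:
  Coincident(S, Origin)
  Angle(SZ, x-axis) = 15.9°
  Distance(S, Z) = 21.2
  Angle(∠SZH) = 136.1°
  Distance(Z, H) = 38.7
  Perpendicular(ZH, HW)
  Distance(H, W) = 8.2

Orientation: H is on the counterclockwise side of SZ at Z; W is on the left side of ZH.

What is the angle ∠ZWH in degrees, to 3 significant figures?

78.0°

S is at the origin; SZ runs at 15.9° with length 21.2, so Z = 21.2·(cos 15.9°, sin 15.9°) = (20.4, 5.81). ∠SZH = 136.1°, so ZH runs at 15.9° + (180° − 136.1°) = 59.8° from the x-axis; with |ZH| = 38.7, H = Z + 38.7·(cos 59.8°, sin 59.8°) = (39.9, 39.3). The perpendicularity gives HW at right angles to ZH; with |HW| = 8.2 on the left of ZH, W = H + 8.2·(-0.864, 0.503) = (32.8, 43.4). Then cos ∠ZWH = WZ·WH / (|WZ||WH|), giving 78.0°.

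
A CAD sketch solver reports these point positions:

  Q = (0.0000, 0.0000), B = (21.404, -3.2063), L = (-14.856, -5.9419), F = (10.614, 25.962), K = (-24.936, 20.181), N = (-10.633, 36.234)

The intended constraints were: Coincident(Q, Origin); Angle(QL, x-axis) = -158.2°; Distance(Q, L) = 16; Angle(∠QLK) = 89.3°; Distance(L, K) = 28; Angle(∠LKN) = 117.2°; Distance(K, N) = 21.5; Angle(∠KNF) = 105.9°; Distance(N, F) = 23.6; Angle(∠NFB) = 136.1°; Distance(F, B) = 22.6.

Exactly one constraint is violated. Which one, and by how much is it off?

Distance(F, B) = 22.6 — off by 8.50.

Q = (0.00, 0.00) ✓; QL at -158.2° ✓; |QL| = 16.00 ✓; ∠QLK = 89.30° ✓; |LK| = 28.00 ✓; ∠LKN = 117.2° ✓; |KN| = 21.50 ✓; ∠KNF = 105.9° ✓; |NF| = 23.60 ✓; ∠NFB = 136.1° ✓; |FB| = 31.10 ✗.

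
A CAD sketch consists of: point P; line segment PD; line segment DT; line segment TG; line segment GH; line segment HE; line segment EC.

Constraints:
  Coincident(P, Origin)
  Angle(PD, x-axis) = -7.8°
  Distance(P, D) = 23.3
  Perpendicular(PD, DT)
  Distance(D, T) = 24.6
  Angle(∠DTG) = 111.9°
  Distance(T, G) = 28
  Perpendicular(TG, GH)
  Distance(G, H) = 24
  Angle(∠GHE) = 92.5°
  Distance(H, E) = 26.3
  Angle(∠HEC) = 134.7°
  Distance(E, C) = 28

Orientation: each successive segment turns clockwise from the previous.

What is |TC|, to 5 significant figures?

19.790

P is at the origin; PD runs at -7.8° with length 23.3, so D = (23.084, -3.1622). The perpendicularity gives DT at right angles to PD, so DT runs at -97.800°; with |DT| = 24.6, T = (19.746, -27.535). ∠DTG = 111.9° gives TG at -165.90° from the x-axis; with |TG| = 28.0, G = (-7.4106, -34.356). The perpendicularity gives GH at right angles to TG, so GH runs at 104.10°; with |GH| = 24.0, H = (-13.257, -11.079). ∠GHE = 92.5° gives HE at 16.600° from the x-axis; with |HE| = 26.3, E = (11.947, -3.5653). ∠HEC = 134.7° gives EC at -28.700° from the x-axis; with |EC| = 28.0, C = (36.507, -17.012). Then |TC| = |C − T| = 19.790.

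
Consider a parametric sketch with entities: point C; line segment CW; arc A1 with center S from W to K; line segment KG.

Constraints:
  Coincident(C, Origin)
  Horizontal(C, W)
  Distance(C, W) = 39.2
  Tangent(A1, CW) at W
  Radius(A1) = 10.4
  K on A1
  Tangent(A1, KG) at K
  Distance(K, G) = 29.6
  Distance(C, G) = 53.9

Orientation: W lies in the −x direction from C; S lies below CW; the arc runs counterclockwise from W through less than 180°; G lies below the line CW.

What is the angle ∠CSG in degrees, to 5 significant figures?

96.228°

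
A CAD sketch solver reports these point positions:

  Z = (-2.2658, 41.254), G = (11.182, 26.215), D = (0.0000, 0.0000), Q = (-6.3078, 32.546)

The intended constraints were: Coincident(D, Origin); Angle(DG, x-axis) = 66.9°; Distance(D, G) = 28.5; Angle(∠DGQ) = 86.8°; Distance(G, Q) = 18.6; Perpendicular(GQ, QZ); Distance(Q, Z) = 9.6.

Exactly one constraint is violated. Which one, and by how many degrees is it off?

Perpendicular(GQ, QZ) — off by 5.00°.

D = (0.00, 0.00) ✓; DG at 66.90° ✓; |DG| = 28.50 ✓; ∠DGQ = 86.80° ✓; |GQ| = 18.60 ✓; ∠(GQ, QZ) = 95.00° ✗; |QZ| = 9.600 ✓.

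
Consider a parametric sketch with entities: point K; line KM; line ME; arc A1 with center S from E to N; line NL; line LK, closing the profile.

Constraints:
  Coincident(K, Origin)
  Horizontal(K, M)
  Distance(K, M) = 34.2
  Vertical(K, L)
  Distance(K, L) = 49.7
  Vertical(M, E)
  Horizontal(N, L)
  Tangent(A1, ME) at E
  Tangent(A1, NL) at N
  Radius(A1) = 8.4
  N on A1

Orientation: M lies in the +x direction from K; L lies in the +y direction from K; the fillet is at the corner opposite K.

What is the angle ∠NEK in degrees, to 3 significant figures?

95.4°

The virtual corner opposite K is at (34.2, 49.7). Tangency of A1 to ME means the radius SE is perpendicular to ME and A1 meets NL tangentially, so SN is at right angles to NL, with radius 8.4, so the center S sits 8.4 in from both sides at S = (25.8, 41.3). That places the tangent points at E = (34.2, 41.3) on ME and N = (25.8, 49.7) on NL. Then cos ∠NEK = EN·EK / (|EN||EK|), giving 95.4°.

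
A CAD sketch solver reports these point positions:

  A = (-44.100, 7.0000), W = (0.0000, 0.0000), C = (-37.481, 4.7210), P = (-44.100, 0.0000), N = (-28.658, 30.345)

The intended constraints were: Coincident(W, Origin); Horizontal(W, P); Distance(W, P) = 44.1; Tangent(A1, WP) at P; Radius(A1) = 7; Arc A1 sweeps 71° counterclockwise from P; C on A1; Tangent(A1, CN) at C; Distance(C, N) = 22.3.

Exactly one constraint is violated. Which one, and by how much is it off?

Distance(C, N) = 22.3 — off by 4.80.

W = (0.00, 0.00) ✓; W.y = 0.00, P.y = 0.00 ✓; |WP| = 44.10 ✓; ∠(AP, PW) = 90.00° ✓; |AP| = 7.000 ✓; bearing(A→C) − bearing(A→P) = 71.00° ✓; |AC| = 7.000 ✓; ∠(AC, CN) = 90.00° ✓; |CN| = 27.10 ✗.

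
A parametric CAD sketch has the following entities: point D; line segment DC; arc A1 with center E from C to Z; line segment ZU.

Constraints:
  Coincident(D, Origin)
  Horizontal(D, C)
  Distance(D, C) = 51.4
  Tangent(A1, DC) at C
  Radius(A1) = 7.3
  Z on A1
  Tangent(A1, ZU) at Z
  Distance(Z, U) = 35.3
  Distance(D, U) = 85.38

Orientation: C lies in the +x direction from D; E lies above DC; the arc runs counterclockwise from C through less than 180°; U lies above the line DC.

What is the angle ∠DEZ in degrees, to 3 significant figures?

130°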